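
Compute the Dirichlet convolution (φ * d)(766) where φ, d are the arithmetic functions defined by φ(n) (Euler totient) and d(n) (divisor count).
(φ * d)(766) = 1152

Divisors of 766: [1, 2, 383, 766]. For each d | 766:
  d = 1: φ(1) · d(766/1) = 1 · 4 = 4
  d = 2: φ(2) · d(766/2) = 1 · 2 = 2
  d = 383: φ(383) · d(766/383) = 382 · 2 = 764
  d = 766: φ(766) · d(766/766) = 382 · 1 = 382
Summing: (φ * d)(766) = 4 + 2 + 764 + 382 = 1152.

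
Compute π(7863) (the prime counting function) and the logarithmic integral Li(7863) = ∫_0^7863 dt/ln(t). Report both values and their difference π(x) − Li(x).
π(7863) = 992;  Li(7863) ≈ 1011.16;  π(x) − Li(x) ≈ -19.16.

Direct count of primes ≤ 7863 gives π(7863) = 992. Numerical evaluation of the logarithmic integral gives Li(7863) ≈ 1011.16. The difference π(x) − Li(x) ≈ -19.16 is typically negative for small/moderate x (Li(x) overestimates), though Littlewood's theorem shows this sign changes infinitely often.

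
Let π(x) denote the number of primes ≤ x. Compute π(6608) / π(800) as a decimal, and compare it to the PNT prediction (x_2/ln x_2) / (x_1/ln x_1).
π(6608)/π(800) = 854/139 ≈ 6.1439;  PNT prediction ≈ 6.2772.

π(800) = 139 and π(6608) = 854, so π(6608)/π(800) ≈ 6.1439. The PNT-predicted ratio is (6608/ln(6608)) / (800/ln(800)) ≈ 6.2772. The two agree to within a few percent, as expected.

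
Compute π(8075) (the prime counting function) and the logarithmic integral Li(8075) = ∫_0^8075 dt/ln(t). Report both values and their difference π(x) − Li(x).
π(8075) = 1014;  Li(8075) ≈ 1034.76;  π(x) − Li(x) ≈ -20.76.

Direct count of primes ≤ 8075 gives π(8075) = 1014. Numerical evaluation of the logarithmic integral gives Li(8075) ≈ 1034.76. The difference π(x) − Li(x) ≈ -20.76 is typically negative for small/moderate x (Li(x) overestimates), though Littlewood's theorem shows this sign changes infinitely often.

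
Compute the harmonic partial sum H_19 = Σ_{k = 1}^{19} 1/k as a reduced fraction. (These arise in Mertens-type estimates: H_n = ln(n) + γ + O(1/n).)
H_19 = 275295799/77597520

Direct summation: H_19 = 1 + 1/2 + ... + 1/19. The least common denominator is lcm(1, ..., 19) = 232792560; over this denominator the numerator is 232792560 + 116396280 + 77597520 + 58198140 + 46558512 + 38798760 + 33256080 + 29099070 + 25865840 + 23279256 + 21162960 + 19399380 + 17907120 + 16628040 + 15519504 + 14549535 + 13693680 + 12932920 + 12252240 = 825887397, so H_19 = 825887397/232792560; reducing by gcd(825887397, 232792560) = 3 gives 275295799/77597520 ≈ 3.54774. (The PNT-adjacent estimate ln(19) + γ ≈ 3.52165 matches within O(1/n).)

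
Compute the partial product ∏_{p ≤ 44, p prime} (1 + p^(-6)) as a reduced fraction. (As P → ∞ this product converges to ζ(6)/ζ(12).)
∏ = 1359712698137872510059489328104656331148295030771712937358491632747920000/1336862024495300077504819810119357413472366273194284637902602168232026717

The primes p ≤ 44 are [2, 3, 5, 7, 11, 13, 17, 19, 23, 29, 31, 37, 41, 43]. For each, (1 + 1/p^6) = (p^6 + 1)/p^6. Multiplying these fractions over p ∈ [2, 3, 5, 7, 11, 13, 17, 19, 23, 29, 31, 37, 41, 43] gives 1359712698137872510059489328104656331148295030771712937358491632747920000/1336862024495300077504819810119357413472366273194284637902602168232026717. (In the limit P → ∞ this tends to ζ(6)/ζ(12).)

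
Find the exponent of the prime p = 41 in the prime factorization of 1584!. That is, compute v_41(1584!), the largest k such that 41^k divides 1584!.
v_41(1584!) = 38

Legendre's formula: v_p(n!) = Σ_{k ≥ 1} ⌊n / p^k⌋. For p = 41, n = 1584, the terms are:
  ⌊1584/41^1⌋ = ⌊1584/41⌋ = 38
(the next term ⌊1584/41^2⌋ = 0, terminating the sum). Summing: v_41(1584!) = 38 = 38.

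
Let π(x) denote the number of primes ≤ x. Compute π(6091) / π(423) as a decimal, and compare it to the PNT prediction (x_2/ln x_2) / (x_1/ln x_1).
π(6091)/π(423) = 795/82 ≈ 9.6951;  PNT prediction ≈ 9.9924.

π(423) = 82 and π(6091) = 795, so π(6091)/π(423) ≈ 9.6951. The PNT-predicted ratio is (6091/ln(6091)) / (423/ln(423)) ≈ 9.9924. The two agree to within a few percent, as expected.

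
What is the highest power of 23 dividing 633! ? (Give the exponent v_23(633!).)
v_23(633!) = 28

Legendre's formula: v_p(n!) = Σ_{k ≥ 1} ⌊n / p^k⌋. For p = 23, n = 633, the terms are:
  ⌊633/23^1⌋ = ⌊633/23⌋ = 27
  ⌊633/23^2⌋ = ⌊633/529⌋ = 1
(the next term ⌊633/23^3⌋ = 0, terminating the sum). Summing: v_23(633!) = 27 + 1 = 28.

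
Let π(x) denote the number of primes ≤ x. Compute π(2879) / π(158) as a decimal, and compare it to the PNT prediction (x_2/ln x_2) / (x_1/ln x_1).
π(2879)/π(158) = 417/37 ≈ 11.2703;  PNT prediction ≈ 11.5814.

π(158) = 37 and π(2879) = 417, so π(2879)/π(158) ≈ 11.2703. The PNT-predicted ratio is (2879/ln(2879)) / (158/ln(158)) ≈ 11.5814. The two agree to within a few percent, as expected.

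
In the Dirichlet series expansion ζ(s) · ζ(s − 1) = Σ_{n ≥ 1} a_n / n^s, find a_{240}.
σ(240) = 744

In the product (Σ m^0/m^s)(Σ k / k^s) = Σ (Σ_{d | n} d) / n^s, the coefficient of 1/n^s is σ(n) = Σ_{d | n} d. For n = 240, divisors are [1, 2, 3, 4, 5, 6, 8, 10, 12, 15, 16, 20, 24, 30, 40, 48, 60, 80, 120, 240]; summing: σ(240) = 744.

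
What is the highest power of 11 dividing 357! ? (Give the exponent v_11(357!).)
v_11(357!) = 34

Legendre's formula: v_p(n!) = Σ_{k ≥ 1} ⌊n / p^k⌋. For p = 11, n = 357, the terms are:
  ⌊357/11^1⌋ = ⌊357/11⌋ = 32
  ⌊357/11^2⌋ = ⌊357/121⌋ = 2
(the next term ⌊357/11^3⌋ = 0, terminating the sum). Summing: v_11(357!) = 32 + 2 = 34.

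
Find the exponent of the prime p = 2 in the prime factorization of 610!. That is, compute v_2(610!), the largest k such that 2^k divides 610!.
v_2(610!) = 606

Legendre's formula: v_p(n!) = Σ_{k ≥ 1} ⌊n / p^k⌋. For p = 2, n = 610, the terms are:
  ⌊610/2^1⌋ = ⌊610/2⌋ = 305
  ⌊610/2^2⌋ = ⌊610/4⌋ = 152
  ⌊610/2^3⌋ = ⌊610/8⌋ = 76
  ⌊610/2^4⌋ = ⌊610/16⌋ = 38
  ⌊610/2^5⌋ = ⌊610/32⌋ = 19
  ⌊610/2^6⌋ = ⌊610/64⌋ = 9
  ⌊610/2^7⌋ = ⌊610/128⌋ = 4
  ⌊610/2^8⌋ = ⌊610/256⌋ = 2
  ⌊610/2^9⌋ = ⌊610/512⌋ = 1
(the next term ⌊610/2^10⌋ = 0, terminating the sum). Summing: v_2(610!) = 305 + 152 + 76 + 38 + 19 + 9 + 4 + 2 + 1 = 606.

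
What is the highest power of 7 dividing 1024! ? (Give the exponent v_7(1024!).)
v_7(1024!) = 168

Legendre's formula: v_p(n!) = Σ_{k ≥ 1} ⌊n / p^k⌋. For p = 7, n = 1024, the terms are:
  ⌊1024/7^1⌋ = ⌊1024/7⌋ = 146
  ⌊1024/7^2⌋ = ⌊1024/49⌋ = 20
  ⌊1024/7^3⌋ = ⌊1024/343⌋ = 2
(the next term ⌊1024/7^4⌋ = 0, terminating the sum). Summing: v_7(1024!) = 146 + 20 + 2 = 168.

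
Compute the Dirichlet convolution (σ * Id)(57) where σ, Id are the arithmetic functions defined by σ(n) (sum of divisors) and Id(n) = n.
(σ * Id)(57) = 273

Divisors of 57: [1, 3, 19, 57]. For each d | 57:
  d = 1: σ(1) · Id(57/1) = 1 · 57 = 57
  d = 3: σ(3) · Id(57/3) = 4 · 19 = 76
  d = 19: σ(19) · Id(57/19) = 20 · 3 = 60
  d = 57: σ(57) · Id(57/57) = 80 · 1 = 80
Summing: (σ * Id)(57) = 57 + 76 + 60 + 80 = 273.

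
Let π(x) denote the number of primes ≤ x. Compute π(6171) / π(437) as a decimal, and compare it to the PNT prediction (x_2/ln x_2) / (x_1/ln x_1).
π(6171)/π(437) = 803/84 ≈ 9.5595;  PNT prediction ≈ 9.8373.

π(437) = 84 and π(6171) = 803, so π(6171)/π(437) ≈ 9.5595. The PNT-predicted ratio is (6171/ln(6171)) / (437/ln(437)) ≈ 9.8373. The two agree to within a few percent, as expected.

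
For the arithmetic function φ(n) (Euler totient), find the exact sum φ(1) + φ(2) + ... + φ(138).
Σ_{n ≤ 138} φ(n) = 5814

Compute φ(n) for each 1 ≤ n ≤ 138: φ(1) = 1, φ(2) = 1, φ(3) = 2, φ(4) = 2, φ(5) = 4, φ(6) = 2, φ(7) = 6, φ(8) = 4, φ(9) = 6, φ(10) = 4, φ(11) = 10, φ(12) = 4, φ(13) = 12, φ(14) = 6, φ(15) = 8, φ(16) = 8, φ(17) = 16, φ(18) = 6, φ(19) = 18, φ(20) = 8, φ(21) = 12, φ(22) = 10, φ(23) = 22, φ(24) = 8, φ(25) = 20, φ(26) = 12, φ(27) = 18, φ(28) = 12, φ(29) = 28, φ(30) = 8, φ(31) = 30, φ(32) = 16, φ(33) = 20, φ(34) = 16, φ(35) = 24, φ(36) = 12, φ(37) = 36, φ(38) = 18, φ(39) = 24, φ(40) = 16, φ(41) = 40, φ(42) = 12, φ(43) = 42, φ(44) = 20, φ(45) = 24, φ(46) = 22, φ(47) = 46, φ(48) = 16, φ(49) = 42, φ(50) = 20, φ(51) = 32, φ(52) = 24, φ(53) = 52, φ(54) = 18, φ(55) = 40, φ(56) = 24, φ(57) = 36, φ(58) = 28, φ(59) = 58, φ(60) = 16, φ(61) = 60, φ(62) = 30, φ(63) = 36, φ(64) = 32, φ(65) = 48, φ(66) = 20, φ(67) = 66, φ(68) = 32, φ(69) = 44, φ(70) = 24, φ(71) = 70, φ(72) = 24, φ(73) = 72, φ(74) = 36, φ(75) = 40, φ(76) = 36, φ(77) = 60, φ(78) = 24, φ(79) = 78, φ(80) = 32, φ(81) = 54, φ(82) = 40, φ(83) = 82, φ(84) = 24, φ(85) = 64, φ(86) = 42, φ(87) = 56, φ(88) = 40, φ(89) = 88, φ(90) = 24, φ(91) = 72, φ(92) = 44, φ(93) = 60, φ(94) = 46, φ(95) = 72, φ(96) = 32, φ(97) = 96, φ(98) = 42, φ(99) = 60, φ(100) = 40, φ(101) = 100, φ(102) = 32, φ(103) = 102, φ(104) = 48, φ(105) = 48, φ(106) = 52, φ(107) = 106, φ(108) = 36, φ(109) = 108, φ(110) = 40, φ(111) = 72, φ(112) = 48, φ(113) = 112, φ(114) = 36, φ(115) = 88, φ(116) = 56, φ(117) = 72, φ(118) = 58, φ(119) = 96, φ(120) = 32, φ(121) = 110, φ(122) = 60, φ(123) = 80, φ(124) = 60, φ(125) = 100, φ(126) = 36, φ(127) = 126, φ(128) = 64, φ(129) = 84, φ(130) = 48, φ(131) = 130, φ(132) = 40, φ(133) = 108, φ(134) = 66, φ(135) = 72, φ(136) = 64, φ(137) = 136, φ(138) = 44. Summing all 138 values: 5814. (Average order: Σ_{n ≤ x} φ(n) ~ (3/π²) x². For x = 138, (3/π²)·138² ≈ 5788.68.)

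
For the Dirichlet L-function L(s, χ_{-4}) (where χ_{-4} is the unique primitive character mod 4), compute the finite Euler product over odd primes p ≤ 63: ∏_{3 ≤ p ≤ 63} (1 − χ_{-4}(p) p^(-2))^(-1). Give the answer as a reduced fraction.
∏ = 41649646786025278187758845901/45453901250007819878400000000

The odd primes p ≤ 63 are [3, 5, 7, 11, 13, 17, 19, 23, 29, 31, 37, 41, 43, 47, 53, 59, 61]. For each, χ(p) = 1 if p ≡ 1 mod 4, χ(p) = −1 if p ≡ 3 mod 4. Taking (1 − χ(p)/p^2)^(-1) = p^2/(p^2 − χ(p)): (1 − (-1)/3^2)^(-1) · (1 − (1)/5^2)^(-1) · (1 − (-1)/7^2)^(-1) · (1 − (-1)/11^2)^(-1) · (1 − (1)/13^2)^(-1) · (1 − (1)/17^2)^(-1) · (1 − (-1)/19^2)^(-1) · (1 − (-1)/23^2)^(-1) · (1 − (1)/29^2)^(-1) · (1 − (-1)/31^2)^(-1) · (1 − (1)/37^2)^(-1) · (1 − (1)/41^2)^(-1) · (1 − (-1)/43^2)^(-1) · (1 − (-1)/47^2)^(-1) · (1 − (1)/53^2)^(-1) · (1 − (-1)/59^2)^(-1) · (1 − (1)/61^2)^(-1) = 41649646786025278187758845901/45453901250007819878400000000.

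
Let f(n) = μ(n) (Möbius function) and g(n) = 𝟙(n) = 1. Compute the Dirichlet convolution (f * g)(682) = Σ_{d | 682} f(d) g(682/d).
(μ * 𝟙)(682) = 0

Divisors of 682: [1, 2, 11, 22, 31, 62, 341, 682]. For each d | 682:
  d = 1: μ(1) · 𝟙(682/1) = 1 · 1 = 1
  d = 2: μ(2) · 𝟙(682/2) = -1 · 1 = -1
  d = 11: μ(11) · 𝟙(682/11) = -1 · 1 = -1
  d = 22: μ(22) · 𝟙(682/22) = 1 · 1 = 1
  d = 31: μ(31) · 𝟙(682/31) = -1 · 1 = -1
  d = 62: μ(62) · 𝟙(682/62) = 1 · 1 = 1
  d = 341: μ(341) · 𝟙(682/341) = 1 · 1 = 1
  d = 682: μ(682) · 𝟙(682/682) = -1 · 1 = -1
Summing: (μ * 𝟙)(682) = 1 + -1 + -1 + 1 + -1 + 1 + 1 + -1 = 0.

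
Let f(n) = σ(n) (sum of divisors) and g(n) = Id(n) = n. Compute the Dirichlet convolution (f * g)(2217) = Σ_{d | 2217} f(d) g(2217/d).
(σ * Id)(2217) = 10353

Divisors of 2217: [1, 3, 739, 2217]. For each d | 2217:
  d = 1: σ(1) · Id(2217/1) = 1 · 2217 = 2217
  d = 3: σ(3) · Id(2217/3) = 4 · 739 = 2956
  d = 739: σ(739) · Id(2217/739) = 740 · 3 = 2220
  d = 2217: σ(2217) · Id(2217/2217) = 2960 · 1 = 2960
Summing: (σ * Id)(2217) = 2217 + 2956 + 2220 + 2960 = 10353.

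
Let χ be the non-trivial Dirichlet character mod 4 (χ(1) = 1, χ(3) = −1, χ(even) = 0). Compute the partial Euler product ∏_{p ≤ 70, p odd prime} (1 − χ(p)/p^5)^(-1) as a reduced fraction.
∏ = 37979204647637350516760877329690181347337250286656304892593349955377546774080367593893487696930042429/38125690090169221251718118687086971940856605396725095947148046662410194981822835725803035469807616000

The odd primes p ≤ 70 are [3, 5, 7, 11, 13, 17, 19, 23, 29, 31, 37, 41, 43, 47, 53, 59, 61, 67]. For each, χ(p) = 1 if p ≡ 1 mod 4, χ(p) = −1 if p ≡ 3 mod 4. Taking (1 − χ(p)/p^5)^(-1) = p^5/(p^5 − χ(p)): (1 − (-1)/3^5)^(-1) · (1 − (1)/5^5)^(-1) · (1 − (-1)/7^5)^(-1) · (1 − (-1)/11^5)^(-1) · (1 − (1)/13^5)^(-1) · (1 − (1)/17^5)^(-1) · (1 − (-1)/19^5)^(-1) · (1 − (-1)/23^5)^(-1) · (1 − (1)/29^5)^(-1) · (1 − (-1)/31^5)^(-1) · (1 − (1)/37^5)^(-1) · (1 − (1)/41^5)^(-1) · (1 − (-1)/43^5)^(-1) · (1 − (-1)/47^5)^(-1) · (1 − (1)/53^5)^(-1) · (1 − (-1)/59^5)^(-1) · (1 − (1)/61^5)^(-1) · (1 − (-1)/67^5)^(-1) = 37979204647637350516760877329690181347337250286656304892593349955377546774080367593893487696930042429/38125690090169221251718118687086971940856605396725095947148046662410194981822835725803035469807616000.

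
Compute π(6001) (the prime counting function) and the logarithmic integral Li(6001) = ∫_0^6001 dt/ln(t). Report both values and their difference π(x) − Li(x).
π(6001) = 783;  Li(6001) ≈ 800.53;  π(x) − Li(x) ≈ -17.53.

Direct count of primes ≤ 6001 gives π(6001) = 783. Numerical evaluation of the logarithmic integral gives Li(6001) ≈ 800.53. The difference π(x) − Li(x) ≈ -17.53 is typically negative for small/moderate x (Li(x) overestimates), though Littlewood's theorem shows this sign changes infinitely often.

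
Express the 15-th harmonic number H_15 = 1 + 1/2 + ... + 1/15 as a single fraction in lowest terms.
H_15 = 1195757/360360

Direct summation: H_15 = 1 + 1/2 + ... + 1/15. The least common denominator is lcm(1, ..., 15) = 360360; over this denominator the numerator is 360360 + 180180 + 120120 + 90090 + 72072 + 60060 + 51480 + 45045 + 40040 + 36036 + 32760 + 30030 + 27720 + 25740 + 24024 = 1195757, so H_15 = 1195757/360360 (already in lowest terms) ≈ 3.31823. (The PNT-adjacent estimate ln(15) + γ ≈ 3.28527 matches within O(1/n).)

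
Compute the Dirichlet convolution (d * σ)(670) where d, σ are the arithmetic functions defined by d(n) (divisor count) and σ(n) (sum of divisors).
(d * σ)(670) = 2800

Divisors of 670: [1, 2, 5, 10, 67, 134, 335, 670]. For each d | 670:
  d = 1: d(1) · σ(670/1) = 1 · 1224 = 1224
  d = 2: d(2) · σ(670/2) = 2 · 408 = 816
  d = 5: d(5) · σ(670/5) = 2 · 204 = 408
  d = 10: d(10) · σ(670/10) = 4 · 68 = 272
  d = 67: d(67) · σ(670/67) = 2 · 18 = 36
  d = 134: d(134) · σ(670/134) = 4 · 6 = 24
  d = 335: d(335) · σ(670/335) = 4 · 3 = 12
  d = 670: d(670) · σ(670/670) = 8 · 1 = 8
Summing: (d * σ)(670) = 1224 + 816 + 408 + 272 + 36 + 24 + 12 + 8 = 2800.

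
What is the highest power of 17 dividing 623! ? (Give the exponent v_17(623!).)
v_17(623!) = 38

Legendre's formula: v_p(n!) = Σ_{k ≥ 1} ⌊n / p^k⌋. For p = 17, n = 623, the terms are:
  ⌊623/17^1⌋ = ⌊623/17⌋ = 36
  ⌊623/17^2⌋ = ⌊623/289⌋ = 2
(the next term ⌊623/17^3⌋ = 0, terminating the sum). Summing: v_17(623!) = 36 + 2 = 38.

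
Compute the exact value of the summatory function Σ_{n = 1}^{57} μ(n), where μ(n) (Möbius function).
Σ_{n ≤ 57} μ(n) = -1

Compute μ(n) for each 1 ≤ n ≤ 57: μ(1) = 1, μ(2) = -1, μ(3) = -1, μ(4) = 0, μ(5) = -1, μ(6) = 1, μ(7) = -1, μ(8) = 0, μ(9) = 0, μ(10) = 1, μ(11) = -1, μ(12) = 0, μ(13) = -1, μ(14) = 1, μ(15) = 1, μ(16) = 0, μ(17) = -1, μ(18) = 0, μ(19) = -1, μ(20) = 0, μ(21) = 1, μ(22) = 1, μ(23) = -1, μ(24) = 0, μ(25) = 0, μ(26) = 1, μ(27) = 0, μ(28) = 0, μ(29) = -1, μ(30) = -1, μ(31) = -1, μ(32) = 0, μ(33) = 1, μ(34) = 1, μ(35) = 1, μ(36) = 0, μ(37) = -1, μ(38) = 1, μ(39) = 1, μ(40) = 0, μ(41) = -1, μ(42) = -1, μ(43) = -1, μ(44) = 0, μ(45) = 0, μ(46) = 1, μ(47) = -1, μ(48) = 0, μ(49) = 0, μ(50) = 0, μ(51) = 1, μ(52) = 0, μ(53) = -1, μ(54) = 0, μ(55) = 1, μ(56) = 0, μ(57) = 1. Summing all 57 values: -1. (Mertens function M(x) = Σ_{n ≤ x} μ(n); on average M(x) should be small (PNT ⟺ M(x) = o(x)).)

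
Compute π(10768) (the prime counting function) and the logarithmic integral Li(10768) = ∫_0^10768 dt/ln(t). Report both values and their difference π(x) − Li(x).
π(10768) = 1311;  Li(10768) ≈ 1329.18;  π(x) − Li(x) ≈ -18.18.

Direct count of primes ≤ 10768 gives π(10768) = 1311. Numerical evaluation of the logarithmic integral gives Li(10768) ≈ 1329.18. The difference π(x) − Li(x) ≈ -18.18 is typically negative for small/moderate x (Li(x) overestimates), though Littlewood's theorem shows this sign changes infinitely often.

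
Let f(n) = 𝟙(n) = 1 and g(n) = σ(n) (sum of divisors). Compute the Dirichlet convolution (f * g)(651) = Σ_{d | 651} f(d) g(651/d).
(𝟙 * σ)(651) = 1485

Divisors of 651: [1, 3, 7, 21, 31, 93, 217, 651]. For each d | 651:
  d = 1: 𝟙(1) · σ(651/1) = 1 · 1024 = 1024
  d = 3: 𝟙(3) · σ(651/3) = 1 · 256 = 256
  d = 7: 𝟙(7) · σ(651/7) = 1 · 128 = 128
  d = 21: 𝟙(21) · σ(651/21) = 1 · 32 = 32
  d = 31: 𝟙(31) · σ(651/31) = 1 · 32 = 32
  d = 93: 𝟙(93) · σ(651/93) = 1 · 8 = 8
  d = 217: 𝟙(217) · σ(651/217) = 1 · 4 = 4
  d = 651: 𝟙(651) · σ(651/651) = 1 · 1 = 1
Summing: (𝟙 * σ)(651) = 1024 + 256 + 128 + 32 + 32 + 8 + 4 + 1 = 1485.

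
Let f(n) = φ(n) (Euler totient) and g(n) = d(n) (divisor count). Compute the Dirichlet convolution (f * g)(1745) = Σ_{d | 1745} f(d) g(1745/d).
(φ * d)(1745) = 2100

Divisors of 1745: [1, 5, 349, 1745]. For each d | 1745:
  d = 1: φ(1) · d(1745/1) = 1 · 4 = 4
  d = 5: φ(5) · d(1745/5) = 4 · 2 = 8
  d = 349: φ(349) · d(1745/349) = 348 · 2 = 696
  d = 1745: φ(1745) · d(1745/1745) = 1392 · 1 = 1392
Summing: (φ * d)(1745) = 4 + 8 + 696 + 1392 = 2100.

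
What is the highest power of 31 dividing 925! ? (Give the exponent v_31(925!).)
v_31(925!) = 29

Legendre's formula: v_p(n!) = Σ_{k ≥ 1} ⌊n / p^k⌋. For p = 31, n = 925, the terms are:
  ⌊925/31^1⌋ = ⌊925/31⌋ = 29
(the next term ⌊925/31^2⌋ = 0, terminating the sum). Summing: v_31(925!) = 29 = 29.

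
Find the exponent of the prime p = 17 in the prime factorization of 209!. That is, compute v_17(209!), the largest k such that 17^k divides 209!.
v_17(209!) = 12

Legendre's formula: v_p(n!) = Σ_{k ≥ 1} ⌊n / p^k⌋. For p = 17, n = 209, the terms are:
  ⌊209/17^1⌋ = ⌊209/17⌋ = 12
(the next term ⌊209/17^2⌋ = 0, terminating the sum). Summing: v_17(209!) = 12 = 12.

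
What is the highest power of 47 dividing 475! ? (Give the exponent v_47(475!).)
v_47(475!) = 10

Legendre's formula: v_p(n!) = Σ_{k ≥ 1} ⌊n / p^k⌋. For p = 47, n = 475, the terms are:
  ⌊475/47^1⌋ = ⌊475/47⌋ = 10
(the next term ⌊475/47^2⌋ = 0, terminating the sum). Summing: v_47(475!) = 10 = 10.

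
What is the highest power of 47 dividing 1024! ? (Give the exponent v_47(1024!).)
v_47(1024!) = 21

Legendre's formula: v_p(n!) = Σ_{k ≥ 1} ⌊n / p^k⌋. For p = 47, n = 1024, the terms are:
  ⌊1024/47^1⌋ = ⌊1024/47⌋ = 21
(the next term ⌊1024/47^2⌋ = 0, terminating the sum). Summing: v_47(1024!) = 21 = 21.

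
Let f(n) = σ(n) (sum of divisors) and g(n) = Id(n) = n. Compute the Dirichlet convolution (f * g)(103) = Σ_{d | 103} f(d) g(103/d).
(σ * Id)(103) = 207

Divisors of 103: [1, 103]. For each d | 103:
  d = 1: σ(1) · Id(103/1) = 1 · 103 = 103
  d = 103: σ(103) · Id(103/103) = 104 · 1 = 104
Summing: (σ * Id)(103) = 103 + 104 = 207.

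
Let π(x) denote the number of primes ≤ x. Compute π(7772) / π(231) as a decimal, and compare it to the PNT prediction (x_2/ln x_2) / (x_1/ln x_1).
π(7772)/π(231) = 985/50 ≈ 19.7000;  PNT prediction ≈ 20.4403.

π(231) = 50 and π(7772) = 985, so π(7772)/π(231) ≈ 19.7000. The PNT-predicted ratio is (7772/ln(7772)) / (231/ln(231)) ≈ 20.4403. The two agree to within a few percent, as expected.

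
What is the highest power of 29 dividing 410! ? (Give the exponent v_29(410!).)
v_29(410!) = 14

Legendre's formula: v_p(n!) = Σ_{k ≥ 1} ⌊n / p^k⌋. For p = 29, n = 410, the terms are:
  ⌊410/29^1⌋ = ⌊410/29⌋ = 14
(the next term ⌊410/29^2⌋ = 0, terminating the sum). Summing: v_29(410!) = 14 = 14.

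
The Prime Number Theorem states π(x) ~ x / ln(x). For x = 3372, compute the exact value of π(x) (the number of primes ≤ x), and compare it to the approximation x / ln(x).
π(3372) = 475;  x/ln(x) ≈ 415.10;  relative error ≈ 12.61%.

Directly count primes up to 3372: π(3372) = 475. The PNT approximation gives 3372/ln(3372) ≈ 3372/8.12326 ≈ 415.10. Relative error (π(x) − x/ln(x)) / π(x) ≈ 12.61%; the approximation is known to undercount slightly (Li(x) is a better estimate).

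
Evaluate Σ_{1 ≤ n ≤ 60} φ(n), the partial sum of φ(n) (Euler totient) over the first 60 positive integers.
Σ_{n ≤ 60} φ(n) = 1102

Compute φ(n) for each 1 ≤ n ≤ 60: φ(1) = 1, φ(2) = 1, φ(3) = 2, φ(4) = 2, φ(5) = 4, φ(6) = 2, φ(7) = 6, φ(8) = 4, φ(9) = 6, φ(10) = 4, φ(11) = 10, φ(12) = 4, φ(13) = 12, φ(14) = 6, φ(15) = 8, φ(16) = 8, φ(17) = 16, φ(18) = 6, φ(19) = 18, φ(20) = 8, φ(21) = 12, φ(22) = 10, φ(23) = 22, φ(24) = 8, φ(25) = 20, φ(26) = 12, φ(27) = 18, φ(28) = 12, φ(29) = 28, φ(30) = 8, φ(31) = 30, φ(32) = 16, φ(33) = 20, φ(34) = 16, φ(35) = 24, φ(36) = 12, φ(37) = 36, φ(38) = 18, φ(39) = 24, φ(40) = 16, φ(41) = 40, φ(42) = 12, φ(43) = 42, φ(44) = 20, φ(45) = 24, φ(46) = 22, φ(47) = 46, φ(48) = 16, φ(49) = 42, φ(50) = 20, φ(51) = 32, φ(52) = 24, φ(53) = 52, φ(54) = 18, φ(55) = 40, φ(56) = 24, φ(57) = 36, φ(58) = 28, φ(59) = 58, φ(60) = 16. Summing all 60 values: 1102. (Average order: Σ_{n ≤ x} φ(n) ~ (3/π²) x². For x = 60, (3/π²)·60² ≈ 1094.27.)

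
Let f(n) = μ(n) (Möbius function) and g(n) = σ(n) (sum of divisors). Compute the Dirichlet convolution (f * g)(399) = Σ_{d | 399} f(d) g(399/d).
(μ * σ)(399) = 399

Divisors of 399: [1, 3, 7, 19, 21, 57, 133, 399]. For each d | 399:
  d = 1: μ(1) · σ(399/1) = 1 · 640 = 640
  d = 3: μ(3) · σ(399/3) = -1 · 160 = -160
  d = 7: μ(7) · σ(399/7) = -1 · 80 = -80
  d = 19: μ(19) · σ(399/19) = -1 · 32 = -32
  d = 21: μ(21) · σ(399/21) = 1 · 20 = 20
  d = 57: μ(57) · σ(399/57) = 1 · 8 = 8
  d = 133: μ(133) · σ(399/133) = 1 · 4 = 4
  d = 399: μ(399) · σ(399/399) = -1 · 1 = -1
Summing: (μ * σ)(399) = 640 + -160 + -80 + -32 + 20 + 8 + 4 + -1 = 399.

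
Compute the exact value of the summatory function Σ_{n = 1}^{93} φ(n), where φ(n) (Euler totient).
Σ_{n ≤ 93} φ(n) = 2656

Compute φ(n) for each 1 ≤ n ≤ 93: φ(1) = 1, φ(2) = 1, φ(3) = 2, φ(4) = 2, φ(5) = 4, φ(6) = 2, φ(7) = 6, φ(8) = 4, φ(9) = 6, φ(10) = 4, φ(11) = 10, φ(12) = 4, φ(13) = 12, φ(14) = 6, φ(15) = 8, φ(16) = 8, φ(17) = 16, φ(18) = 6, φ(19) = 18, φ(20) = 8, φ(21) = 12, φ(22) = 10, φ(23) = 22, φ(24) = 8, φ(25) = 20, φ(26) = 12, φ(27) = 18, φ(28) = 12, φ(29) = 28, φ(30) = 8, φ(31) = 30, φ(32) = 16, φ(33) = 20, φ(34) = 16, φ(35) = 24, φ(36) = 12, φ(37) = 36, φ(38) = 18, φ(39) = 24, φ(40) = 16, φ(41) = 40, φ(42) = 12, φ(43) = 42, φ(44) = 20, φ(45) = 24, φ(46) = 22, φ(47) = 46, φ(48) = 16, φ(49) = 42, φ(50) = 20, φ(51) = 32, φ(52) = 24, φ(53) = 52, φ(54) = 18, φ(55) = 40, φ(56) = 24, φ(57) = 36, φ(58) = 28, φ(59) = 58, φ(60) = 16, φ(61) = 60, φ(62) = 30, φ(63) = 36, φ(64) = 32, φ(65) = 48, φ(66) = 20, φ(67) = 66, φ(68) = 32, φ(69) = 44, φ(70) = 24, φ(71) = 70, φ(72) = 24, φ(73) = 72, φ(74) = 36, φ(75) = 40, φ(76) = 36, φ(77) = 60, φ(78) = 24, φ(79) = 78, φ(80) = 32, φ(81) = 54, φ(82) = 40, φ(83) = 82, φ(84) = 24, φ(85) = 64, φ(86) = 42, φ(87) = 56, φ(88) = 40, φ(89) = 88, φ(90) = 24, φ(91) = 72, φ(92) = 44, φ(93) = 60. Summing all 93 values: 2656. (Average order: Σ_{n ≤ x} φ(n) ~ (3/π²) x². For x = 93, (3/π²)·93² ≈ 2628.98.)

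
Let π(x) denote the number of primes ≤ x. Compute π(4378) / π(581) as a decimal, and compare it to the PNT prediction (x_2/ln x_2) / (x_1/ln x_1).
π(4378)/π(581) = 597/106 ≈ 5.6321;  PNT prediction ≈ 5.7202.

π(581) = 106 and π(4378) = 597, so π(4378)/π(581) ≈ 5.6321. The PNT-predicted ratio is (4378/ln(4378)) / (581/ln(581)) ≈ 5.7202. The two agree to within a few percent, as expected.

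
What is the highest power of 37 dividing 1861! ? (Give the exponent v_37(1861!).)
v_37(1861!) = 51

Legendre's formula: v_p(n!) = Σ_{k ≥ 1} ⌊n / p^k⌋. For p = 37, n = 1861, the terms are:
  ⌊1861/37^1⌋ = ⌊1861/37⌋ = 50
  ⌊1861/37^2⌋ = ⌊1861/1369⌋ = 1
(the next term ⌊1861/37^3⌋ = 0, terminating the sum). Summing: v_37(1861!) = 50 + 1 = 51.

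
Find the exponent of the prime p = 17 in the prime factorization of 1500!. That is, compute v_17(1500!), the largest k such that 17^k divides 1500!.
v_17(1500!) = 93

Legendre's formula: v_p(n!) = Σ_{k ≥ 1} ⌊n / p^k⌋. For p = 17, n = 1500, the terms are:
  ⌊1500/17^1⌋ = ⌊1500/17⌋ = 88
  ⌊1500/17^2⌋ = ⌊1500/289⌋ = 5
(the next term ⌊1500/17^3⌋ = 0, terminating the sum). Summing: v_17(1500!) = 88 + 5 = 93.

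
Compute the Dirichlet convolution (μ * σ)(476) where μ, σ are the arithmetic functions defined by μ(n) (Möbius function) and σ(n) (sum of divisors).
(μ * σ)(476) = 476

Divisors of 476: [1, 2, 4, 7, 14, 17, 28, 34, 68, 119, 238, 476]. For each d | 476:
  d = 1: μ(1) · σ(476/1) = 1 · 1008 = 1008
  d = 2: μ(2) · σ(476/2) = -1 · 432 = -432
  d = 4: μ(4) · σ(476/4) = 0 · 144 = 0
  d = 7: μ(7) · σ(476/7) = -1 · 126 = -126
  d = 14: μ(14) · σ(476/14) = 1 · 54 = 54
  d = 17: μ(17) · σ(476/17) = -1 · 56 = -56
  d = 28: μ(28) · σ(476/28) = 0 · 18 = 0
  d = 34: μ(34) · σ(476/34) = 1 · 24 = 24
  d = 68: μ(68) · σ(476/68) = 0 · 8 = 0
  d = 119: μ(119) · σ(476/119) = 1 · 7 = 7
  d = 238: μ(238) · σ(476/238) = -1 · 3 = -3
  d = 476: μ(476) · σ(476/476) = 0 · 1 = 0
Summing: (μ * σ)(476) = 1008 + -432 + 0 + -126 + 54 + -56 + 0 + 24 + 0 + 7 + -3 + 0 = 476.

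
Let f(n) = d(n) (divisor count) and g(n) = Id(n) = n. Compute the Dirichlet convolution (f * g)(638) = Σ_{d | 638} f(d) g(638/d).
(d * Id)(638) = 1612

Divisors of 638: [1, 2, 11, 22, 29, 58, 319, 638]. For each d | 638:
  d = 1: d(1) · Id(638/1) = 1 · 638 = 638
  d = 2: d(2) · Id(638/2) = 2 · 319 = 638
  d = 11: d(11) · Id(638/11) = 2 · 58 = 116
  d = 22: d(22) · Id(638/22) = 4 · 29 = 116
  d = 29: d(29) · Id(638/29) = 2 · 22 = 44
  d = 58: d(58) · Id(638/58) = 4 · 11 = 44
  d = 319: d(319) · Id(638/319) = 4 · 2 = 8
  d = 638: d(638) · Id(638/638) = 8 · 1 = 8
Summing: (d * Id)(638) = 638 + 638 + 116 + 116 + 44 + 44 + 8 + 8 = 1612.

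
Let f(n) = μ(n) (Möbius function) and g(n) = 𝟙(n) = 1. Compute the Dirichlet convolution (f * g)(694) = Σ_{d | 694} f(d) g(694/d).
(μ * 𝟙)(694) = 0

Divisors of 694: [1, 2, 347, 694]. For each d | 694:
  d = 1: μ(1) · 𝟙(694/1) = 1 · 1 = 1
  d = 2: μ(2) · 𝟙(694/2) = -1 · 1 = -1
  d = 347: μ(347) · 𝟙(694/347) = -1 · 1 = -1
  d = 694: μ(694) · 𝟙(694/694) = 1 · 1 = 1
Summing: (μ * 𝟙)(694) = 1 + -1 + -1 + 1 = 0.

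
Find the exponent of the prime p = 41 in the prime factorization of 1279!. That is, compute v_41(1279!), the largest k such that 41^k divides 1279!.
v_41(1279!) = 31

Legendre's formula: v_p(n!) = Σ_{k ≥ 1} ⌊n / p^k⌋. For p = 41, n = 1279, the terms are:
  ⌊1279/41^1⌋ = ⌊1279/41⌋ = 31
(the next term ⌊1279/41^2⌋ = 0, terminating the sum). Summing: v_41(1279!) = 31 = 31.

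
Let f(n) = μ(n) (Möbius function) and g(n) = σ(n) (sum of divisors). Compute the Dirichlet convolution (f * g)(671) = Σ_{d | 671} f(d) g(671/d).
(μ * σ)(671) = 671

Divisors of 671: [1, 11, 61, 671]. For each d | 671:
  d = 1: μ(1) · σ(671/1) = 1 · 744 = 744
  d = 11: μ(11) · σ(671/11) = -1 · 62 = -62
  d = 61: μ(61) · σ(671/61) = -1 · 12 = -12
  d = 671: μ(671) · σ(671/671) = 1 · 1 = 1
Summing: (μ * σ)(671) = 744 + -62 + -12 + 1 = 671.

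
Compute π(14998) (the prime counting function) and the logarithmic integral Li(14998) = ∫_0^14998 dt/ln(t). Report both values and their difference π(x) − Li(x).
π(14998) = 1754;  Li(14998) ≈ 1776.42;  π(x) − Li(x) ≈ -22.42.

Direct count of primes ≤ 14998 gives π(14998) = 1754. Numerical evaluation of the logarithmic integral gives Li(14998) ≈ 1776.42. The difference π(x) − Li(x) ≈ -22.42 is typically negative for small/moderate x (Li(x) overestimates), though Littlewood's theorem shows this sign changes infinitely often.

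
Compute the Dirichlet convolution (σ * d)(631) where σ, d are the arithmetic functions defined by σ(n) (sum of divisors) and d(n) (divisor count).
(σ * d)(631) = 634

Divisors of 631: [1, 631]. For each d | 631:
  d = 1: σ(1) · d(631/1) = 1 · 2 = 2
  d = 631: σ(631) · d(631/631) = 632 · 1 = 632
Summing: (σ * d)(631) = 2 + 632 = 634.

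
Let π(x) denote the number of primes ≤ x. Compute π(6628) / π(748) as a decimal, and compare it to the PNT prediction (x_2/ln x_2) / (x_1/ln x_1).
π(6628)/π(748) = 855/132 ≈ 6.4773;  PNT prediction ≈ 6.6640.

π(748) = 132 and π(6628) = 855, so π(6628)/π(748) ≈ 6.4773. The PNT-predicted ratio is (6628/ln(6628)) / (748/ln(748)) ≈ 6.6640. The two agree to within a few percent, as expected.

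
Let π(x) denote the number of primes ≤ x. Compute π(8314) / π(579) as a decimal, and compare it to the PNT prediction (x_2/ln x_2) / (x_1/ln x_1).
π(8314)/π(579) = 1043/106 ≈ 9.8396;  PNT prediction ≈ 10.1204.

π(579) = 106 and π(8314) = 1043, so π(8314)/π(579) ≈ 9.8396. The PNT-predicted ratio is (8314/ln(8314)) / (579/ln(579)) ≈ 10.1204. The two agree to within a few percent, as expected.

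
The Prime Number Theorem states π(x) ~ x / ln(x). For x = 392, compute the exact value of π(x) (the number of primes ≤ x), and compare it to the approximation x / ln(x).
π(392) = 77;  x/ln(x) ≈ 65.65;  relative error ≈ 14.74%.

Directly count primes up to 392: π(392) = 77. The PNT approximation gives 392/ln(392) ≈ 392/5.97126 ≈ 65.65. Relative error (π(x) − x/ln(x)) / π(x) ≈ 14.74%; the approximation is known to undercount slightly (Li(x) is a better estimate).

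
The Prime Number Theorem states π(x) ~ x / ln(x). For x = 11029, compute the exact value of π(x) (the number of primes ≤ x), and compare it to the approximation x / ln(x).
π(11029) = 1337;  x/ln(x) ≈ 1184.86;  relative error ≈ 11.38%.

Directly count primes up to 11029: π(11029) = 1337. The PNT approximation gives 11029/ln(11029) ≈ 11029/9.30828 ≈ 1184.86. Relative error (π(x) − x/ln(x)) / π(x) ≈ 11.38%; the approximation is known to undercount slightly (Li(x) is a better estimate).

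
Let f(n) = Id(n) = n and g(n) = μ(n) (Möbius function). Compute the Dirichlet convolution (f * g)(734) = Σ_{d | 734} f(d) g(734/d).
(Id * μ)(734) = 366

Divisors of 734: [1, 2, 367, 734]. For each d | 734:
  d = 1: Id(1) · μ(734/1) = 1 · 1 = 1
  d = 2: Id(2) · μ(734/2) = 2 · -1 = -2
  d = 367: Id(367) · μ(734/367) = 367 · -1 = -367
  d = 734: Id(734) · μ(734/734) = 734 · 1 = 734
Summing: (Id * μ)(734) = 1 + -2 + -367 + 734 = 366.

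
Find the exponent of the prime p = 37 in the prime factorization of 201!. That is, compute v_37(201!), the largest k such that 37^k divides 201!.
v_37(201!) = 5

Legendre's formula: v_p(n!) = Σ_{k ≥ 1} ⌊n / p^k⌋. For p = 37, n = 201, the terms are:
  ⌊201/37^1⌋ = ⌊201/37⌋ = 5
(the next term ⌊201/37^2⌋ = 0, terminating the sum). Summing: v_37(201!) = 5 = 5.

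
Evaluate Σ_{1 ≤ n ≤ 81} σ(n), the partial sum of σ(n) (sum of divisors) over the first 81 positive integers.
Σ_{n ≤ 81} σ(n) = 5435

Compute σ(n) for each 1 ≤ n ≤ 81: σ(1) = 1, σ(2) = 3, σ(3) = 4, σ(4) = 7, σ(5) = 6, σ(6) = 12, σ(7) = 8, σ(8) = 15, σ(9) = 13, σ(10) = 18, σ(11) = 12, σ(12) = 28, σ(13) = 14, σ(14) = 24, σ(15) = 24, σ(16) = 31, σ(17) = 18, σ(18) = 39, σ(19) = 20, σ(20) = 42, σ(21) = 32, σ(22) = 36, σ(23) = 24, σ(24) = 60, σ(25) = 31, σ(26) = 42, σ(27) = 40, σ(28) = 56, σ(29) = 30, σ(30) = 72, σ(31) = 32, σ(32) = 63, σ(33) = 48, σ(34) = 54, σ(35) = 48, σ(36) = 91, σ(37) = 38, σ(38) = 60, σ(39) = 56, σ(40) = 90, σ(41) = 42, σ(42) = 96, σ(43) = 44, σ(44) = 84, σ(45) = 78, σ(46) = 72, σ(47) = 48, σ(48) = 124, σ(49) = 57, σ(50) = 93, σ(51) = 72, σ(52) = 98, σ(53) = 54, σ(54) = 120, σ(55) = 72, σ(56) = 120, σ(57) = 80, σ(58) = 90, σ(59) = 60, σ(60) = 168, σ(61) = 62, σ(62) = 96, σ(63) = 104, σ(64) = 127, σ(65) = 84, σ(66) = 144, σ(67) = 68, σ(68) = 126, σ(69) = 96, σ(70) = 144, σ(71) = 72, σ(72) = 195, σ(73) = 74, σ(74) = 114, σ(75) = 124, σ(76) = 140, σ(77) = 96, σ(78) = 168, σ(79) = 80, σ(80) = 186, σ(81) = 121. Summing all 81 values: 5435. (Average order: Σ_{n ≤ x} σ(n) ~ (π²/12) x². For x = 81, (π²/12)·81² ≈ 5396.21.)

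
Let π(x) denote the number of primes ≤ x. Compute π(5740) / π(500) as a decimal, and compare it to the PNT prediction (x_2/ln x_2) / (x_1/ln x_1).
π(5740)/π(500) = 754/95 ≈ 7.9368;  PNT prediction ≈ 8.2429.

π(500) = 95 and π(5740) = 754, so π(5740)/π(500) ≈ 7.9368. The PNT-predicted ratio is (5740/ln(5740)) / (500/ln(500)) ≈ 8.2429. The two agree to within a few percent, as expected.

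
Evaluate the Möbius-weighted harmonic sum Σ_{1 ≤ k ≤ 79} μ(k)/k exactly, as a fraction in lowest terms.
Σ μ(k)/k = -5419230422019661121772083237/214509651156044860526605636942

Values of μ(k) for 1 ≤ k ≤ 79: μ(1) = 1, μ(2) = -1, μ(3) = -1, μ(5) = -1, μ(6) = 1, μ(7) = -1, μ(10) = 1, μ(11) = -1, μ(13) = -1, μ(14) = 1, μ(15) = 1, μ(17) = -1, μ(19) = -1, μ(21) = 1, μ(22) = 1, μ(23) = -1, μ(26) = 1, μ(29) = -1, μ(30) = -1, μ(31) = -1, μ(33) = 1, μ(34) = 1, μ(35) = 1, μ(37) = -1, μ(38) = 1, μ(39) = 1, μ(41) = -1, μ(42) = -1, μ(43) = -1, μ(46) = 1, μ(47) = -1, μ(51) = 1, μ(53) = -1, μ(55) = 1, μ(57) = 1, μ(58) = 1, μ(59) = -1, μ(61) = -1, μ(62) = 1, μ(65) = 1, μ(66) = -1, μ(67) = -1, μ(69) = 1, μ(70) = -1, μ(71) = -1, μ(73) = -1, μ(74) = 1, μ(77) = 1, μ(78) = -1, μ(79) = -1, with μ = 0 on non-squarefree integers. Summing μ(k)/k for k where μ(k) ≠ 0 gives -5419230422019661121772083237/214509651156044860526605636942 ≈ -0.0253. (PNT ⟺ this sum → 0 as n → ∞.)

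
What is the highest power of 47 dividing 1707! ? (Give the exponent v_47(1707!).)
v_47(1707!) = 36

Legendre's formula: v_p(n!) = Σ_{k ≥ 1} ⌊n / p^k⌋. For p = 47, n = 1707, the terms are:
  ⌊1707/47^1⌋ = ⌊1707/47⌋ = 36
(the next term ⌊1707/47^2⌋ = 0, terminating the sum). Summing: v_47(1707!) = 36 = 36.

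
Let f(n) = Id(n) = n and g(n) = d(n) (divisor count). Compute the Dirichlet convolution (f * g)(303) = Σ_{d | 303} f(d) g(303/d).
(Id * d)(303) = 515

Divisors of 303: [1, 3, 101, 303]. For each d | 303:
  d = 1: Id(1) · d(303/1) = 1 · 4 = 4
  d = 3: Id(3) · d(303/3) = 3 · 2 = 6
  d = 101: Id(101) · d(303/101) = 101 · 2 = 202
  d = 303: Id(303) · d(303/303) = 303 · 1 = 303
Summing: (Id * d)(303) = 4 + 6 + 202 + 303 = 515.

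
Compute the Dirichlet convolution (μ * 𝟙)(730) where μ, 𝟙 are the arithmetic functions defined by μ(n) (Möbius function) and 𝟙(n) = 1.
(μ * 𝟙)(730) = 0

Divisors of 730: [1, 2, 5, 10, 73, 146, 365, 730]. For each d | 730:
  d = 1: μ(1) · 𝟙(730/1) = 1 · 1 = 1
  d = 2: μ(2) · 𝟙(730/2) = -1 · 1 = -1
  d = 5: μ(5) · 𝟙(730/5) = -1 · 1 = -1
  d = 10: μ(10) · 𝟙(730/10) = 1 · 1 = 1
  d = 73: μ(73) · 𝟙(730/73) = -1 · 1 = -1
  d = 146: μ(146) · 𝟙(730/146) = 1 · 1 = 1
  d = 365: μ(365) · 𝟙(730/365) = 1 · 1 = 1
  d = 730: μ(730) · 𝟙(730/730) = -1 · 1 = -1
Summing: (μ * 𝟙)(730) = 1 + -1 + -1 + 1 + -1 + 1 + 1 + -1 = 0.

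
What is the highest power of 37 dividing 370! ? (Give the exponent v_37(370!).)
v_37(370!) = 10

Legendre's formula: v_p(n!) = Σ_{k ≥ 1} ⌊n / p^k⌋. For p = 37, n = 370, the terms are:
  ⌊370/37^1⌋ = ⌊370/37⌋ = 10
(the next term ⌊370/37^2⌋ = 0, terminating the sum). Summing: v_37(370!) = 10 = 10.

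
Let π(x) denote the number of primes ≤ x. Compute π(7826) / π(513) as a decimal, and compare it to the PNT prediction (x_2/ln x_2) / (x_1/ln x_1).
π(7826)/π(513) = 989/97 ≈ 10.1959;  PNT prediction ≈ 10.6186.

π(513) = 97 and π(7826) = 989, so π(7826)/π(513) ≈ 10.1959. The PNT-predicted ratio is (7826/ln(7826)) / (513/ln(513)) ≈ 10.6186. The two agree to within a few percent, as expected.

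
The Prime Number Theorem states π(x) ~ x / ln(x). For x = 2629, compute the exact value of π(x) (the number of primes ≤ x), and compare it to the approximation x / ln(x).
π(2629) = 381;  x/ln(x) ≈ 333.87;  relative error ≈ 12.37%.

Directly count primes up to 2629: π(2629) = 381. The PNT approximation gives 2629/ln(2629) ≈ 2629/7.87436 ≈ 333.87. Relative error (π(x) − x/ln(x)) / π(x) ≈ 12.37%; the approximation is known to undercount slightly (Li(x) is a better estimate).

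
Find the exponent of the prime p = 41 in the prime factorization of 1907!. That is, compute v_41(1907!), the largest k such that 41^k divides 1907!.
v_41(1907!) = 47

Legendre's formula: v_p(n!) = Σ_{k ≥ 1} ⌊n / p^k⌋. For p = 41, n = 1907, the terms are:
  ⌊1907/41^1⌋ = ⌊1907/41⌋ = 46
  ⌊1907/41^2⌋ = ⌊1907/1681⌋ = 1
(the next term ⌊1907/41^3⌋ = 0, terminating the sum). Summing: v_41(1907!) = 46 + 1 = 47.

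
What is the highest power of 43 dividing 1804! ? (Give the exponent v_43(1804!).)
v_43(1804!) = 41

Legendre's formula: v_p(n!) = Σ_{k ≥ 1} ⌊n / p^k⌋. For p = 43, n = 1804, the terms are:
  ⌊1804/43^1⌋ = ⌊1804/43⌋ = 41
(the next term ⌊1804/43^2⌋ = 0, terminating the sum). Summing: v_43(1804!) = 41 = 41.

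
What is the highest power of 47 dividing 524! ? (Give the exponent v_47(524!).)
v_47(524!) = 11

Legendre's formula: v_p(n!) = Σ_{k ≥ 1} ⌊n / p^k⌋. For p = 47, n = 524, the terms are:
  ⌊524/47^1⌋ = ⌊524/47⌋ = 11
(the next term ⌊524/47^2⌋ = 0, terminating the sum). Summing: v_47(524!) = 11 = 11.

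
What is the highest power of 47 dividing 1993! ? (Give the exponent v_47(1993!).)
v_47(1993!) = 42

Legendre's formula: v_p(n!) = Σ_{k ≥ 1} ⌊n / p^k⌋. For p = 47, n = 1993, the terms are:
  ⌊1993/47^1⌋ = ⌊1993/47⌋ = 42
(the next term ⌊1993/47^2⌋ = 0, terminating the sum). Summing: v_47(1993!) = 42 = 42.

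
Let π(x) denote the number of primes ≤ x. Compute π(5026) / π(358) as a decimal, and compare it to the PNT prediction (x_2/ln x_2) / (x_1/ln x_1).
π(5026)/π(358) = 674/71 ≈ 9.4930;  PNT prediction ≈ 9.6871.

π(358) = 71 and π(5026) = 674, so π(5026)/π(358) ≈ 9.4930. The PNT-predicted ratio is (5026/ln(5026)) / (358/ln(358)) ≈ 9.6871. The two agree to within a few percent, as expected.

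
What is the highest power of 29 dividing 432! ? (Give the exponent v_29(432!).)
v_29(432!) = 14

Legendre's formula: v_p(n!) = Σ_{k ≥ 1} ⌊n / p^k⌋. For p = 29, n = 432, the terms are:
  ⌊432/29^1⌋ = ⌊432/29⌋ = 14
(the next term ⌊432/29^2⌋ = 0, terminating the sum). Summing: v_29(432!) = 14 = 14.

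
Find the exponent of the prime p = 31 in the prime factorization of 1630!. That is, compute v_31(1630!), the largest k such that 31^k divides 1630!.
v_31(1630!) = 53

Legendre's formula: v_p(n!) = Σ_{k ≥ 1} ⌊n / p^k⌋. For p = 31, n = 1630, the terms are:
  ⌊1630/31^1⌋ = ⌊1630/31⌋ = 52
  ⌊1630/31^2⌋ = ⌊1630/961⌋ = 1
(the next term ⌊1630/31^3⌋ = 0, terminating the sum). Summing: v_31(1630!) = 52 + 1 = 53.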